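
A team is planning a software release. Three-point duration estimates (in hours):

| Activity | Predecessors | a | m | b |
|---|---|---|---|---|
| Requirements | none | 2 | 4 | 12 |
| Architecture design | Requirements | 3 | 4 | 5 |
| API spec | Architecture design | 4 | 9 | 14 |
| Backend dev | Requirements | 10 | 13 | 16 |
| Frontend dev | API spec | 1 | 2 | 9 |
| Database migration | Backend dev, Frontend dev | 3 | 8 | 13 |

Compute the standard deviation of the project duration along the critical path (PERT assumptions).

te_Requirements = (2 + 4·4 + 12)/6 = 30/6 = 5; σ²_Requirements = ((12−2)/6)² = 2.778
te_Architecture design = (3 + 4·4 + 5)/6 = 24/6 = 4; σ²_Architecture design = ((5−3)/6)² = 0.111
te_API spec = (4 + 4·9 + 14)/6 = 54/6 = 9; σ²_API spec = ((14−4)/6)² = 2.778
te_Backend dev = (10 + 4·13 + 16)/6 = 78/6 = 13; σ²_Backend dev = ((16−10)/6)² = 1.000
te_Frontend dev = (1 + 4·2 + 9)/6 = 18/6 = 3; σ²_Frontend dev = ((9−1)/6)² = 1.778
te_Database migration = (3 + 4·8 + 13)/6 = 48/6 = 8; σ²_Database migration = ((13−3)/6)² = 2.778

Forward pass:
ES_Requirements = 0; EF_Requirements = 5
ES_Architecture design = 5; EF_Architecture design = 5+4 = 9
ES_API spec = 9; EF_API spec = 9+9 = 18
ES_Backend dev = 5; EF_Backend dev = 5+13 = 18
ES_Frontend dev = 18; EF_Frontend dev = 18+3 = 21
ES_Database migration = max(EF_Backend dev=18, EF_Frontend dev=21) = 21; EF_Database migration = 21+8 = 29
Expected project duration μ = 29 hours. Critical path: Requirements → Architecture design → API spec → Frontend dev → Database migration.

Variance along critical path = 2.778 + 0.111 + 2.778 + 1.778 + 2.778 = 10.222
σ = √10.222 = 3.197 hours

3.20 hours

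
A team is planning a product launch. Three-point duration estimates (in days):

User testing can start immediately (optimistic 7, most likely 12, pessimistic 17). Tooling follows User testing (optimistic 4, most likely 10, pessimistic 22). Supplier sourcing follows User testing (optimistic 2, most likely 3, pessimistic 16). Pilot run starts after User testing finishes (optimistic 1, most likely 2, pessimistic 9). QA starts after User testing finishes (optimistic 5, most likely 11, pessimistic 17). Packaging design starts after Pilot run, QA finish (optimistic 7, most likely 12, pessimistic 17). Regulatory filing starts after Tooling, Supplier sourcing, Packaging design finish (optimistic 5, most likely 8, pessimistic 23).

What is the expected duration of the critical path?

te_User testing = (7 + 4·12 + 17)/6 = 72/6 = 12
te_Tooling = (4 + 4·10 + 22)/6 = 66/6 = 11
te_Supplier sourcing = (2 + 4·3 + 16)/6 = 30/6 = 5
te_Pilot run = (1 + 4·2 + 9)/6 = 18/6 = 3
te_QA = (5 + 4·11 + 17)/6 = 66/6 = 11
te_Packaging design = (7 + 4·12 + 17)/6 = 72/6 = 12
te_Regulatory filing = (5 + 4·8 + 23)/6 = 60/6 = 10

Forward pass:
ES_User testing = 0; EF_User testing = 12
ES_Tooling = 12; EF_Tooling = 12+11 = 23
ES_Supplier sourcing = 12; EF_Supplier sourcing = 12+5 = 17
ES_Pilot run = 12; EF_Pilot run = 12+3 = 15
ES_QA = 12; EF_QA = 12+11 = 23
ES_Packaging design = max(EF_Pilot run=15, EF_QA=23) = 23; EF_Packaging design = 23+12 = 35
ES_Regulatory filing = max(EF_Tooling=23, EF_Supplier sourcing=17, EF_Packaging design=35) = 35; EF_Regulatory filing = 35+10 = 45
Expected project duration μ = 45 days. Critical path: User testing → QA → Packaging design → Regulatory filing.

45 days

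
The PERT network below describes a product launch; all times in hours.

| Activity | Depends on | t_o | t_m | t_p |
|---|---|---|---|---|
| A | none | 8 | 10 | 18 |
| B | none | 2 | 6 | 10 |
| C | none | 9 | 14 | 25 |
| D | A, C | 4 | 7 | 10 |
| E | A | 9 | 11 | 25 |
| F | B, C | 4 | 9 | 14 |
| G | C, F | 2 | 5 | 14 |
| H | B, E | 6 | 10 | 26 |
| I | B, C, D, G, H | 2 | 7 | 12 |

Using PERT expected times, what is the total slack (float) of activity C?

6 hours

te_A = (8 + 4·10 + 18)/6 = 66/6 = 11
te_B = (2 + 4·6 + 10)/6 = 36/6 = 6
te_C = (9 + 4·14 + 25)/6 = 90/6 = 15
te_D = (4 + 4·7 + 10)/6 = 42/6 = 7
te_E = (9 + 4·11 + 25)/6 = 78/6 = 13
te_F = (4 + 4·9 + 14)/6 = 54/6 = 9
te_G = (2 + 4·5 + 14)/6 = 36/6 = 6
te_H = (6 + 4·10 + 26)/6 = 72/6 = 12
te_I = (2 + 4·7 + 12)/6 = 42/6 = 7

Forward pass:
ES_A = 0; EF_A = 11
ES_B = 0; EF_B = 6
ES_C = 0; EF_C = 15
ES_D = max(EF_A=11, EF_C=15) = 15; EF_D = 15+7 = 22
ES_E = 11; EF_E = 11+13 = 24
ES_F = max(EF_B=6, EF_C=15) = 15; EF_F = 15+9 = 24
ES_G = max(EF_C=15, EF_F=24) = 24; EF_G = 24+6 = 30
ES_H = max(EF_B=6, EF_E=24) = 24; EF_H = 24+12 = 36
ES_I = max(EF_B=6, EF_C=15, EF_D=22, EF_G=30, EF_H=36) = 36; EF_I = 36+7 = 43
Expected project duration μ = 43 hours. Critical path: A → E → H → I.

Backward pass:
LF_I = 43; LS_I = 43−7 = 36
LF_H = LS_I = 36; LS_H = 36−12 = 24
LF_G = LS_I = 36; LS_G = 36−6 = 30
LF_F = LS_G = 30; LS_F = 30−9 = 21
LF_E = LS_H = 24; LS_E = 24−13 = 11
LF_D = LS_I = 36; LS_D = 36−7 = 29
LF_C = min(LS_D=29, LS_F=21, LS_G=30, LS_I=36) = 21; LS_C = 21−15 = 6
LF_B = min(LS_F=21, LS_H=24, LS_I=36) = 21; LS_B = 21−6 = 15
LF_A = min(LS_D=29, LS_E=11) = 11; LS_A = 11−11 = 0
Slack_C = LS_C − ES_C = 6 − 0 = 6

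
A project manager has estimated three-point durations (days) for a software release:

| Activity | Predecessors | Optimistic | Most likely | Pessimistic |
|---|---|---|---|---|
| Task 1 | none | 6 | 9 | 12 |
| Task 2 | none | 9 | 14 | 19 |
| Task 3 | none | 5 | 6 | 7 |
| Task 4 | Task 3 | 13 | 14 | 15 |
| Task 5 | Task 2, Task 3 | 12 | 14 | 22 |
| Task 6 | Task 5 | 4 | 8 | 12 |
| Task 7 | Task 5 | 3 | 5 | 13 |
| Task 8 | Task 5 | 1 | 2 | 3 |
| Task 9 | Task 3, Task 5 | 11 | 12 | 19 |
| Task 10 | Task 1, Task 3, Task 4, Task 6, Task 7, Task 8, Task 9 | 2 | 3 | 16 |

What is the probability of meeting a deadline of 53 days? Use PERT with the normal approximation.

0.953

te_Task 1 = (6 + 4·9 + 12)/6 = 54/6 = 9; σ²_Task 1 = ((12−6)/6)² = 1.000
te_Task 2 = (9 + 4·14 + 19)/6 = 84/6 = 14; σ²_Task 2 = ((19−9)/6)² = 2.778
te_Task 3 = (5 + 4·6 + 7)/6 = 36/6 = 6; σ²_Task 3 = ((7−5)/6)² = 0.111
te_Task 4 = (13 + 4·14 + 15)/6 = 84/6 = 14; σ²_Task 4 = ((15−13)/6)² = 0.111
te_Task 5 = (12 + 4·14 + 22)/6 = 90/6 = 15; σ²_Task 5 = ((22−12)/6)² = 2.778
te_Task 6 = (4 + 4·8 + 12)/6 = 48/6 = 8; σ²_Task 6 = ((12−4)/6)² = 1.778
te_Task 7 = (3 + 4·5 + 13)/6 = 36/6 = 6; σ²_Task 7 = ((13−3)/6)² = 2.778
te_Task 8 = (1 + 4·2 + 3)/6 = 12/6 = 2; σ²_Task 8 = ((3−1)/6)² = 0.111
te_Task 9 = (11 + 4·12 + 19)/6 = 78/6 = 13; σ²_Task 9 = ((19−11)/6)² = 1.778
te_Task 10 = (2 + 4·3 + 16)/6 = 30/6 = 5; σ²_Task 10 = ((16−2)/6)² = 5.444

Forward pass:
ES_Task 1 = 0; EF_Task 1 = 9
ES_Task 2 = 0; EF_Task 2 = 14
ES_Task 3 = 0; EF_Task 3 = 6
ES_Task 4 = 6; EF_Task 4 = 6+14 = 20
ES_Task 5 = max(EF_Task 2=14, EF_Task 3=6) = 14; EF_Task 5 = 14+15 = 29
ES_Task 6 = 29; EF_Task 6 = 29+8 = 37
ES_Task 7 = 29; EF_Task 7 = 29+6 = 35
ES_Task 8 = 29; EF_Task 8 = 29+2 = 31
ES_Task 9 = max(EF_Task 3=6, EF_Task 5=29) = 29; EF_Task 9 = 29+13 = 42
ES_Task 10 = max(EF_Task 1=9, EF_Task 3=6, EF_Task 4=20, EF_Task 6=37, EF_Task 7=35, EF_Task 8=31, EF_Task 9=42) = 42; EF_Task 10 = 42+5 = 47
Expected project duration μ = 47 days. Critical path: Task 2 → Task 5 → Task 9 → Task 10.

Variance along critical path = 2.778 + 2.778 + 1.778 + 5.444 = 12.778; σ = √12.778 = 3.575 days.
Z = (53 − 47) / 3.575 = 1.679
P(T ≤ 53) = Φ(1.679) ≈ 0.953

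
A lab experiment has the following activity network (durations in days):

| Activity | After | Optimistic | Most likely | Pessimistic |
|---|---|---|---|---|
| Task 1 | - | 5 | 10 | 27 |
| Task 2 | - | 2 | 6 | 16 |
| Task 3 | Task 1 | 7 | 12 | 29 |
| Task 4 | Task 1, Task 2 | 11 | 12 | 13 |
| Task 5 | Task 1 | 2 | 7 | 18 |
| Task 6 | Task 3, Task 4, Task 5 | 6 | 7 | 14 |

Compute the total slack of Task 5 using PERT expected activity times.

6 days

te_Task 1 = (5 + 4·10 + 27)/6 = 72/6 = 12
te_Task 2 = (2 + 4·6 + 16)/6 = 42/6 = 7
te_Task 3 = (7 + 4·12 + 29)/6 = 84/6 = 14
te_Task 4 = (11 + 4·12 + 13)/6 = 72/6 = 12
te_Task 5 = (2 + 4·7 + 18)/6 = 48/6 = 8
te_Task 6 = (6 + 4·7 + 14)/6 = 48/6 = 8

Forward pass:
ES_Task 1 = 0; EF_Task 1 = 12
ES_Task 2 = 0; EF_Task 2 = 7
ES_Task 3 = 12; EF_Task 3 = 12+14 = 26
ES_Task 4 = max(EF_Task 1=12, EF_Task 2=7) = 12; EF_Task 4 = 12+12 = 24
ES_Task 5 = 12; EF_Task 5 = 12+8 = 20
ES_Task 6 = max(EF_Task 3=26, EF_Task 4=24, EF_Task 5=20) = 26; EF_Task 6 = 26+8 = 34
Expected project duration μ = 34 days. Critical path: Task 1 → Task 3 → Task 6.

Backward pass:
LF_Task 6 = 34; LS_Task 6 = 34−8 = 26
LF_Task 5 = LS_Task 6 = 26; LS_Task 5 = 26−8 = 18
LF_Task 4 = LS_Task 6 = 26; LS_Task 4 = 26−12 = 14
LF_Task 3 = LS_Task 6 = 26; LS_Task 3 = 26−14 = 12
LF_Task 2 = LS_Task 4 = 14; LS_Task 2 = 14−7 = 7
LF_Task 1 = min(LS_Task 3=12, LS_Task 4=14, LS_Task 5=18) = 12; LS_Task 1 = 12−12 = 0
Slack_Task 5 = LS_Task 5 − ES_Task 5 = 18 − 12 = 6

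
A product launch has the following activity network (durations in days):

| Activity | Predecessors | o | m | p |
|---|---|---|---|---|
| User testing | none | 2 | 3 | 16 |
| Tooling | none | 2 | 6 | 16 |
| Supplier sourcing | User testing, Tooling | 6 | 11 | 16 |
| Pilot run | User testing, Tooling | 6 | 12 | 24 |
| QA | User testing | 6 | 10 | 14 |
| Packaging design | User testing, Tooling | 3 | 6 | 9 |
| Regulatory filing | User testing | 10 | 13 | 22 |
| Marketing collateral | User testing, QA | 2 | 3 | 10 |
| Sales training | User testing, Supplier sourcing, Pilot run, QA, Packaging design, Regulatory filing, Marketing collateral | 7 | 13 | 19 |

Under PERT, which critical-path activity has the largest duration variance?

Pilot run

te_User testing = (2 + 4·3 + 16)/6 = 30/6 = 5; σ²_User testing = ((16−2)/6)² = 5.444
te_Tooling = (2 + 4·6 + 16)/6 = 42/6 = 7; σ²_Tooling = ((16−2)/6)² = 5.444
te_Supplier sourcing = (6 + 4·11 + 16)/6 = 66/6 = 11; σ²_Supplier sourcing = ((16−6)/6)² = 2.778
te_Pilot run = (6 + 4·12 + 24)/6 = 78/6 = 13; σ²_Pilot run = ((24−6)/6)² = 9.000
te_QA = (6 + 4·10 + 14)/6 = 60/6 = 10; σ²_QA = ((14−6)/6)² = 1.778
te_Packaging design = (3 + 4·6 + 9)/6 = 36/6 = 6; σ²_Packaging design = ((9−3)/6)² = 1.000
te_Regulatory filing = (10 + 4·13 + 22)/6 = 84/6 = 14; σ²_Regulatory filing = ((22−10)/6)² = 4.000
te_Marketing collateral = (2 + 4·3 + 10)/6 = 24/6 = 4; σ²_Marketing collateral = ((10−2)/6)² = 1.778
te_Sales training = (7 + 4·13 + 19)/6 = 78/6 = 13; σ²_Sales training = ((19−7)/6)² = 4.000

Forward pass:
ES_User testing = 0; EF_User testing = 5
ES_Tooling = 0; EF_Tooling = 7
ES_Supplier sourcing = max(EF_User testing=5, EF_Tooling=7) = 7; EF_Supplier sourcing = 7+11 = 18
ES_Pilot run = max(EF_User testing=5, EF_Tooling=7) = 7; EF_Pilot run = 7+13 = 20
ES_QA = 5; EF_QA = 5+10 = 15
ES_Packaging design = max(EF_User testing=5, EF_Tooling=7) = 7; EF_Packaging design = 7+6 = 13
ES_Regulatory filing = 5; EF_Regulatory filing = 5+14 = 19
ES_Marketing collateral = max(EF_User testing=5, EF_QA=15) = 15; EF_Marketing collateral = 15+4 = 19
ES_Sales training = max(EF_User testing=5, EF_Supplier sourcing=18, EF_Pilot run=20, EF_QA=15, EF_Packaging design=13, EF_Regulatory filing=19, EF_Marketing collateral=19) = 20; EF_Sales training = 20+13 = 33
Expected project duration μ = 33 days. Critical path: Tooling → Pilot run → Sales training.

Variances on critical path: σ²_Tooling=5.444, σ²_Pilot run=9.000, σ²_Sales training=4.000.
Largest is σ²_Pilot run = 9.000.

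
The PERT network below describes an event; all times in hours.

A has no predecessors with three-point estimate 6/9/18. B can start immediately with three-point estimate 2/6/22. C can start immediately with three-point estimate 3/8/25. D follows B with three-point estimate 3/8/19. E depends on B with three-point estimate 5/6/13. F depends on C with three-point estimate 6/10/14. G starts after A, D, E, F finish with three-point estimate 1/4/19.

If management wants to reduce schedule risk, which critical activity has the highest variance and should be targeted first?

C

te_A = (6 + 4·9 + 18)/6 = 60/6 = 10; σ²_A = ((18−6)/6)² = 4.000
te_B = (2 + 4·6 + 22)/6 = 48/6 = 8; σ²_B = ((22−2)/6)² = 11.111
te_C = (3 + 4·8 + 25)/6 = 60/6 = 10; σ²_C = ((25−3)/6)² = 13.444
te_D = (3 + 4·8 + 19)/6 = 54/6 = 9; σ²_D = ((19−3)/6)² = 7.111
te_E = (5 + 4·6 + 13)/6 = 42/6 = 7; σ²_E = ((13−5)/6)² = 1.778
te_F = (6 + 4·10 + 14)/6 = 60/6 = 10; σ²_F = ((14−6)/6)² = 1.778
te_G = (1 + 4·4 + 19)/6 = 36/6 = 6; σ²_G = ((19−1)/6)² = 9.000

Forward pass:
ES_A = 0; EF_A = 10
ES_B = 0; EF_B = 8
ES_C = 0; EF_C = 10
ES_D = 8; EF_D = 8+9 = 17
ES_E = 8; EF_E = 8+7 = 15
ES_F = 10; EF_F = 10+10 = 20
ES_G = max(EF_A=10, EF_D=17, EF_E=15, EF_F=20) = 20; EF_G = 20+6 = 26
Expected project duration μ = 26 hours. Critical path: C → F → G.

Variances on critical path: σ²_C=13.444, σ²_F=1.778, σ²_G=9.000.
Largest is σ²_C = 13.444.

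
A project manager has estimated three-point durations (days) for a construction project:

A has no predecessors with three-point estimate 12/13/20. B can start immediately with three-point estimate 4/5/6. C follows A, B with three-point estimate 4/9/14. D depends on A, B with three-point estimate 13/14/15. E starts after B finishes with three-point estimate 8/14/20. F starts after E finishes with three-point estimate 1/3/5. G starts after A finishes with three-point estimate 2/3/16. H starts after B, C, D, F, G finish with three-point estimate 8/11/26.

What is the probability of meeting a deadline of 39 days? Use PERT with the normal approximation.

te_A = (12 + 4·13 + 20)/6 = 84/6 = 14; σ²_A = ((20−12)/6)² = 1.778
te_B = (4 + 4·5 + 6)/6 = 30/6 = 5; σ²_B = ((6−4)/6)² = 0.111
te_C = (4 + 4·9 + 14)/6 = 54/6 = 9; σ²_C = ((14−4)/6)² = 2.778
te_D = (13 + 4·14 + 15)/6 = 84/6 = 14; σ²_D = ((15−13)/6)² = 0.111
te_E = (8 + 4·14 + 20)/6 = 84/6 = 14; σ²_E = ((20−8)/6)² = 4.000
te_F = (1 + 4·3 + 5)/6 = 18/6 = 3; σ²_F = ((5−1)/6)² = 0.444
te_G = (2 + 4·3 + 16)/6 = 30/6 = 5; σ²_G = ((16−2)/6)² = 5.444
te_H = (8 + 4·11 + 26)/6 = 78/6 = 13; σ²_H = ((26−8)/6)² = 9.000

Forward pass:
ES_A = 0; EF_A = 14
ES_B = 0; EF_B = 5
ES_C = max(EF_A=14, EF_B=5) = 14; EF_C = 14+9 = 23
ES_D = max(EF_A=14, EF_B=5) = 14; EF_D = 14+14 = 28
ES_E = 5; EF_E = 5+14 = 19
ES_F = 19; EF_F = 19+3 = 22
ES_G = 14; EF_G = 14+5 = 19
ES_H = max(EF_B=5, EF_C=23, EF_D=28, EF_F=22, EF_G=19) = 28; EF_H = 28+13 = 41
Expected project duration μ = 41 days. Critical path: A → D → H.

Variance along critical path = 1.778 + 0.111 + 9.000 = 10.889; σ = √10.889 = 3.300 days.
Z = (39 − 41) / 3.300 = -0.606
P(T ≤ 39) = Φ(-0.606) ≈ 0.272

0.272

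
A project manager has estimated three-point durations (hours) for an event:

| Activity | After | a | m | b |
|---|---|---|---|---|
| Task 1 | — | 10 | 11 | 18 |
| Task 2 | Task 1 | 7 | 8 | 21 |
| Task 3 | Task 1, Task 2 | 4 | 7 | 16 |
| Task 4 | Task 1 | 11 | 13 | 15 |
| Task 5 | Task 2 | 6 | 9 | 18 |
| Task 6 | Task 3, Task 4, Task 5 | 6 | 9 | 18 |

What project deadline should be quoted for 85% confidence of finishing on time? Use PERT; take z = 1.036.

46.0 hours

te_Task 1 = (10 + 4·11 + 18)/6 = 72/6 = 12; σ²_Task 1 = ((18−10)/6)² = 1.778
te_Task 2 = (7 + 4·8 + 21)/6 = 60/6 = 10; σ²_Task 2 = ((21−7)/6)² = 5.444
te_Task 3 = (4 + 4·7 + 16)/6 = 48/6 = 8; σ²_Task 3 = ((16−4)/6)² = 4.000
te_Task 4 = (11 + 4·13 + 15)/6 = 78/6 = 13; σ²_Task 4 = ((15−11)/6)² = 0.444
te_Task 5 = (6 + 4·9 + 18)/6 = 60/6 = 10; σ²_Task 5 = ((18−6)/6)² = 4.000
te_Task 6 = (6 + 4·9 + 18)/6 = 60/6 = 10; σ²_Task 6 = ((18−6)/6)² = 4.000

Forward pass:
ES_Task 1 = 0; EF_Task 1 = 12
ES_Task 2 = 12; EF_Task 2 = 12+10 = 22
ES_Task 3 = max(EF_Task 1=12, EF_Task 2=22) = 22; EF_Task 3 = 22+8 = 30
ES_Task 4 = 12; EF_Task 4 = 12+13 = 25
ES_Task 5 = 22; EF_Task 5 = 22+10 = 32
ES_Task 6 = max(EF_Task 3=30, EF_Task 4=25, EF_Task 5=32) = 32; EF_Task 6 = 32+10 = 42
Expected project duration μ = 42 hours. Critical path: Task 1 → Task 2 → Task 5 → Task 6.

Variance along critical path = 1.778 + 5.444 + 4.000 + 4.000 = 15.222; σ = 3.902 hours.
D = μ + z·σ = 42 + 1.036·3.902 = 46.0 hours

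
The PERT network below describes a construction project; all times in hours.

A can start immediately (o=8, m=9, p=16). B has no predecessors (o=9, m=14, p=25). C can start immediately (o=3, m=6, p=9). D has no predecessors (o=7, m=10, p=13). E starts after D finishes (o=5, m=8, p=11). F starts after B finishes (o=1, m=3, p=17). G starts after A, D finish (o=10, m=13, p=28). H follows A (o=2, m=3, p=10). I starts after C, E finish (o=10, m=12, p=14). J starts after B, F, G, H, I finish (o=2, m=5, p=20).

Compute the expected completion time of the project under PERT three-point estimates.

37 hours

te_A = (8 + 4·9 + 16)/6 = 60/6 = 10
te_B = (9 + 4·14 + 25)/6 = 90/6 = 15
te_C = (3 + 4·6 + 9)/6 = 36/6 = 6
te_D = (7 + 4·10 + 13)/6 = 60/6 = 10
te_E = (5 + 4·8 + 11)/6 = 48/6 = 8
te_F = (1 + 4·3 + 17)/6 = 30/6 = 5
te_G = (10 + 4·13 + 28)/6 = 90/6 = 15
te_H = (2 + 4·3 + 10)/6 = 24/6 = 4
te_I = (10 + 4·12 + 14)/6 = 72/6 = 12
te_J = (2 + 4·5 + 20)/6 = 42/6 = 7

Forward pass:
ES_A = 0; EF_A = 10
ES_B = 0; EF_B = 15
ES_C = 0; EF_C = 6
ES_D = 0; EF_D = 10
ES_E = 10; EF_E = 10+8 = 18
ES_F = 15; EF_F = 15+5 = 20
ES_G = max(EF_A=10, EF_D=10) = 10; EF_G = 10+15 = 25
ES_H = 10; EF_H = 10+4 = 14
ES_I = max(EF_C=6, EF_E=18) = 18; EF_I = 18+12 = 30
ES_J = max(EF_B=15, EF_F=20, EF_G=25, EF_H=14, EF_I=30) = 30; EF_J = 30+7 = 37
Expected project duration μ = 37 hours. Critical path: D → E → I → J.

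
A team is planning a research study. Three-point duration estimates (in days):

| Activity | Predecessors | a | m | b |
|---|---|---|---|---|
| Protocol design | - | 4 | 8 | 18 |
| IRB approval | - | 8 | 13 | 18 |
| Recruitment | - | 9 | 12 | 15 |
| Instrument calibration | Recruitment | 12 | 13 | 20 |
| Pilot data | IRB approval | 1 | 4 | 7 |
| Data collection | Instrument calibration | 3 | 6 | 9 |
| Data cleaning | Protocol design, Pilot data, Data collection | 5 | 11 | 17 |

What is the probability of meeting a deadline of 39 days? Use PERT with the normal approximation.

0.076

te_Protocol design = (4 + 4·8 + 18)/6 = 54/6 = 9; σ²_Protocol design = ((18−4)/6)² = 5.444
te_IRB approval = (8 + 4·13 + 18)/6 = 78/6 = 13; σ²_IRB approval = ((18−8)/6)² = 2.778
te_Recruitment = (9 + 4·12 + 15)/6 = 72/6 = 12; σ²_Recruitment = ((15−9)/6)² = 1.000
te_Instrument calibration = (12 + 4·13 + 20)/6 = 84/6 = 14; σ²_Instrument calibration = ((20−12)/6)² = 1.778
te_Pilot data = (1 + 4·4 + 7)/6 = 24/6 = 4; σ²_Pilot data = ((7−1)/6)² = 1.000
te_Data collection = (3 + 4·6 + 9)/6 = 36/6 = 6; σ²_Data collection = ((9−3)/6)² = 1.000
te_Data cleaning = (5 + 4·11 + 17)/6 = 66/6 = 11; σ²_Data cleaning = ((17−5)/6)² = 4.000

Forward pass:
ES_Protocol design = 0; EF_Protocol design = 9
ES_IRB approval = 0; EF_IRB approval = 13
ES_Recruitment = 0; EF_Recruitment = 12
ES_Instrument calibration = 12; EF_Instrument calibration = 12+14 = 26
ES_Pilot data = 13; EF_Pilot data = 13+4 = 17
ES_Data collection = 26; EF_Data collection = 26+6 = 32
ES_Data cleaning = max(EF_Protocol design=9, EF_Pilot data=17, EF_Data collection=32) = 32; EF_Data cleaning = 32+11 = 43
Expected project duration μ = 43 days. Critical path: Recruitment → Instrument calibration → Data collection → Data cleaning.

Variance along critical path = 1.000 + 1.778 + 1.000 + 4.000 = 7.778; σ = √7.778 = 2.789 days.
Z = (39 − 43) / 2.789 = -1.434
P(T ≤ 39) = Φ(-1.434) ≈ 0.076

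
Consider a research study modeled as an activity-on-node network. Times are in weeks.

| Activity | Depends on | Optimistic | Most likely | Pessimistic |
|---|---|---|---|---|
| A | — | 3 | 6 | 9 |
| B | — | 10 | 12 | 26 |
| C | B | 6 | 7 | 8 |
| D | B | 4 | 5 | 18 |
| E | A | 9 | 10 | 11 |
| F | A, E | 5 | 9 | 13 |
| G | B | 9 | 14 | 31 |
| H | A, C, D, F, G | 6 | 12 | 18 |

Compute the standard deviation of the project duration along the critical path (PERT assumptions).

4.96 weeks

te_A = (3 + 4·6 + 9)/6 = 36/6 = 6; σ²_A = ((9−3)/6)² = 1.000
te_B = (10 + 4·12 + 26)/6 = 84/6 = 14; σ²_B = ((26−10)/6)² = 7.111
te_C = (6 + 4·7 + 8)/6 = 42/6 = 7; σ²_C = ((8−6)/6)² = 0.111
te_D = (4 + 4·5 + 18)/6 = 42/6 = 7; σ²_D = ((18−4)/6)² = 5.444
te_E = (9 + 4·10 + 11)/6 = 60/6 = 10; σ²_E = ((11−9)/6)² = 0.111
te_F = (5 + 4·9 + 13)/6 = 54/6 = 9; σ²_F = ((13−5)/6)² = 1.778
te_G = (9 + 4·14 + 31)/6 = 96/6 = 16; σ²_G = ((31−9)/6)² = 13.444
te_H = (6 + 4·12 + 18)/6 = 72/6 = 12; σ²_H = ((18−6)/6)² = 4.000

Forward pass:
ES_A = 0; EF_A = 6
ES_B = 0; EF_B = 14
ES_C = 14; EF_C = 14+7 = 21
ES_D = 14; EF_D = 14+7 = 21
ES_E = 6; EF_E = 6+10 = 16
ES_F = max(EF_A=6, EF_E=16) = 16; EF_F = 16+9 = 25
ES_G = 14; EF_G = 14+16 = 30
ES_H = max(EF_A=6, EF_C=21, EF_D=21, EF_F=25, EF_G=30) = 30; EF_H = 30+12 = 42
Expected project duration μ = 42 weeks. Critical path: B → G → H.

Variance along critical path = 7.111 + 13.444 + 4.000 = 24.556
σ = √24.556 = 4.955 weeks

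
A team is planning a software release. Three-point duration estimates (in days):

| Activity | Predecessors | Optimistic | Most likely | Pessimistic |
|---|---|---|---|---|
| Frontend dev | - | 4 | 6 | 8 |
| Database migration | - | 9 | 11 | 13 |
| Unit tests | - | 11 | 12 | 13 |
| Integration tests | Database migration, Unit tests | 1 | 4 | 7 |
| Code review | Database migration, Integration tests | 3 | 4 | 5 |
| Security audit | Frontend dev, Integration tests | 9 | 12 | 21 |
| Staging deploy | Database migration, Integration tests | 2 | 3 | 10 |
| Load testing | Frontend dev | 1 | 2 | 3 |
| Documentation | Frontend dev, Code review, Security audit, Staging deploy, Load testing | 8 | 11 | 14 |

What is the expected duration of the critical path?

40 days

te_Frontend dev = (4 + 4·6 + 8)/6 = 36/6 = 6
te_Database migration = (9 + 4·11 + 13)/6 = 66/6 = 11
te_Unit tests = (11 + 4·12 + 13)/6 = 72/6 = 12
te_Integration tests = (1 + 4·4 + 7)/6 = 24/6 = 4
te_Code review = (3 + 4·4 + 5)/6 = 24/6 = 4
te_Security audit = (9 + 4·12 + 21)/6 = 78/6 = 13
te_Staging deploy = (2 + 4·3 + 10)/6 = 24/6 = 4
te_Load testing = (1 + 4·2 + 3)/6 = 12/6 = 2
te_Documentation = (8 + 4·11 + 14)/6 = 66/6 = 11

Forward pass:
ES_Frontend dev = 0; EF_Frontend dev = 6
ES_Database migration = 0; EF_Database migration = 11
ES_Unit tests = 0; EF_Unit tests = 12
ES_Integration tests = max(EF_Database migration=11, EF_Unit tests=12) = 12; EF_Integration tests = 12+4 = 16
ES_Code review = max(EF_Database migration=11, EF_Integration tests=16) = 16; EF_Code review = 16+4 = 20
ES_Security audit = max(EF_Frontend dev=6, EF_Integration tests=16) = 16; EF_Security audit = 16+13 = 29
ES_Staging deploy = max(EF_Database migration=11, EF_Integration tests=16) = 16; EF_Staging deploy = 16+4 = 20
ES_Load testing = 6; EF_Load testing = 6+2 = 8
ES_Documentation = max(EF_Frontend dev=6, EF_Code review=20, EF_Security audit=29, EF_Staging deploy=20, EF_Load testing=8) = 29; EF_Documentation = 29+11 = 40
Expected project duration μ = 40 days. Critical path: Unit tests → Integration tests → Security audit → Documentation.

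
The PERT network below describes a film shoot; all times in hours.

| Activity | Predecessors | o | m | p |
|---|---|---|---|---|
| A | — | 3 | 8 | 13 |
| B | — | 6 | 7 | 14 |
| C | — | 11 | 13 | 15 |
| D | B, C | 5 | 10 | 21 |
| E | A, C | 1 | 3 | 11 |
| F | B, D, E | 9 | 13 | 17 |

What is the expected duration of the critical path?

37 hours

te_A = (3 + 4·8 + 13)/6 = 48/6 = 8
te_B = (6 + 4·7 + 14)/6 = 48/6 = 8
te_C = (11 + 4·13 + 15)/6 = 78/6 = 13
te_D = (5 + 4·10 + 21)/6 = 66/6 = 11
te_E = (1 + 4·3 + 11)/6 = 24/6 = 4
te_F = (9 + 4·13 + 17)/6 = 78/6 = 13

Forward pass:
ES_A = 0; EF_A = 8
ES_B = 0; EF_B = 8
ES_C = 0; EF_C = 13
ES_D = max(EF_B=8, EF_C=13) = 13; EF_D = 13+11 = 24
ES_E = max(EF_A=8, EF_C=13) = 13; EF_E = 13+4 = 17
ES_F = max(EF_B=8, EF_D=24, EF_E=17) = 24; EF_F = 24+13 = 37
Expected project duration μ = 37 hours. Critical path: C → D → F.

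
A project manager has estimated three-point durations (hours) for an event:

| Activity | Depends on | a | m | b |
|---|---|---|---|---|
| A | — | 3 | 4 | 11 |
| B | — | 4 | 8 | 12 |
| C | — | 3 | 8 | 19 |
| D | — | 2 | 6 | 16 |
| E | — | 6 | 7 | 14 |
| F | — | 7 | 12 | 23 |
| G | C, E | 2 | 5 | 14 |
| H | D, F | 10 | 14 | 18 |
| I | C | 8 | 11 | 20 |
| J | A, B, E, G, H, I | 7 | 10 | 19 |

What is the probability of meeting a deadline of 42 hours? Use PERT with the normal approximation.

0.867

te_A = (3 + 4·4 + 11)/6 = 30/6 = 5; σ²_A = ((11−3)/6)² = 1.778
te_B = (4 + 4·8 + 12)/6 = 48/6 = 8; σ²_B = ((12−4)/6)² = 1.778
te_C = (3 + 4·8 + 19)/6 = 54/6 = 9; σ²_C = ((19−3)/6)² = 7.111
te_D = (2 + 4·6 + 16)/6 = 42/6 = 7; σ²_D = ((16−2)/6)² = 5.444
te_E = (6 + 4·7 + 14)/6 = 48/6 = 8; σ²_E = ((14−6)/6)² = 1.778
te_F = (7 + 4·12 + 23)/6 = 78/6 = 13; σ²_F = ((23−7)/6)² = 7.111
te_G = (2 + 4·5 + 14)/6 = 36/6 = 6; σ²_G = ((14−2)/6)² = 4.000
te_H = (10 + 4·14 + 18)/6 = 84/6 = 14; σ²_H = ((18−10)/6)² = 1.778
te_I = (8 + 4·11 + 20)/6 = 72/6 = 12; σ²_I = ((20−8)/6)² = 4.000
te_J = (7 + 4·10 + 19)/6 = 66/6 = 11; σ²_J = ((19−7)/6)² = 4.000

Forward pass:
ES_A = 0; EF_A = 5
ES_B = 0; EF_B = 8
ES_C = 0; EF_C = 9
ES_D = 0; EF_D = 7
ES_E = 0; EF_E = 8
ES_F = 0; EF_F = 13
ES_G = max(EF_C=9, EF_E=8) = 9; EF_G = 9+6 = 15
ES_H = max(EF_D=7, EF_F=13) = 13; EF_H = 13+14 = 27
ES_I = 9; EF_I = 9+12 = 21
ES_J = max(EF_A=5, EF_B=8, EF_E=8, EF_G=15, EF_H=27, EF_I=21) = 27; EF_J = 27+11 = 38
Expected project duration μ = 38 hours. Critical path: F → H → J.

Variance along critical path = 7.111 + 1.778 + 4.000 = 12.889; σ = √12.889 = 3.590 hours.
Z = (42 − 38) / 3.590 = 1.114
P(T ≤ 42) = Φ(1.114) ≈ 0.867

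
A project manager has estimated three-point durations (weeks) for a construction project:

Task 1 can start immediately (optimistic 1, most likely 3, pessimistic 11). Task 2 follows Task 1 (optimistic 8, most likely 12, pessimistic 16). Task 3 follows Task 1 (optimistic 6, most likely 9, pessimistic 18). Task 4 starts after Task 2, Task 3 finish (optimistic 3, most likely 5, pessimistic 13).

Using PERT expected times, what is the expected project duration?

22 weeks

te_Task 1 = (1 + 4·3 + 11)/6 = 24/6 = 4
te_Task 2 = (8 + 4·12 + 16)/6 = 72/6 = 12
te_Task 3 = (6 + 4·9 + 18)/6 = 60/6 = 10
te_Task 4 = (3 + 4·5 + 13)/6 = 36/6 = 6

Forward pass:
ES_Task 1 = 0; EF_Task 1 = 4
ES_Task 2 = 4; EF_Task 2 = 4+12 = 16
ES_Task 3 = 4; EF_Task 3 = 4+10 = 14
ES_Task 4 = max(EF_Task 2=16, EF_Task 3=14) = 16; EF_Task 4 = 16+6 = 22
Expected project duration μ = 22 weeks. Critical path: Task 1 → Task 2 → Task 4.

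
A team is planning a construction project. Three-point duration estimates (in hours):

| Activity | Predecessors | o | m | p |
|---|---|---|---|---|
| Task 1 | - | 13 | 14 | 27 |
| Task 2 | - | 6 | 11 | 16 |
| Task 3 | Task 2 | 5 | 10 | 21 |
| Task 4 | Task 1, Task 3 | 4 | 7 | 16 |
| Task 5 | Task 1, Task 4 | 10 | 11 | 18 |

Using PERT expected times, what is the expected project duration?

42 hours

te_Task 1 = (13 + 4·14 + 27)/6 = 96/6 = 16
te_Task 2 = (6 + 4·11 + 16)/6 = 66/6 = 11
te_Task 3 = (5 + 4·10 + 21)/6 = 66/6 = 11
te_Task 4 = (4 + 4·7 + 16)/6 = 48/6 = 8
te_Task 5 = (10 + 4·11 + 18)/6 = 72/6 = 12

Forward pass:
ES_Task 1 = 0; EF_Task 1 = 16
ES_Task 2 = 0; EF_Task 2 = 11
ES_Task 3 = 11; EF_Task 3 = 11+11 = 22
ES_Task 4 = max(EF_Task 1=16, EF_Task 3=22) = 22; EF_Task 4 = 22+8 = 30
ES_Task 5 = max(EF_Task 1=16, EF_Task 4=30) = 30; EF_Task 5 = 30+12 = 42
Expected project duration μ = 42 hours. Critical path: Task 2 → Task 3 → Task 4 → Task 5.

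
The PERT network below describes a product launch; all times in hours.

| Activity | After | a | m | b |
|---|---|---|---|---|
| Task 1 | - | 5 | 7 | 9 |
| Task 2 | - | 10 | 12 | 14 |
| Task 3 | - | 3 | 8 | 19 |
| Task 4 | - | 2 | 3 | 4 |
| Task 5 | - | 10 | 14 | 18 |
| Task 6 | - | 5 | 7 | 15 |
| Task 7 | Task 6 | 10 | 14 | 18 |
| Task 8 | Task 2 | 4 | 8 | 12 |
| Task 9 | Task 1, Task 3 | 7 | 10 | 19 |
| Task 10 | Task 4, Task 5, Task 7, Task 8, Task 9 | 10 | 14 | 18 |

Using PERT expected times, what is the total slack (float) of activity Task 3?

te_Task 1 = (5 + 4·7 + 9)/6 = 42/6 = 7
te_Task 2 = (10 + 4·12 + 14)/6 = 72/6 = 12
te_Task 3 = (3 + 4·8 + 19)/6 = 54/6 = 9
te_Task 4 = (2 + 4·3 + 4)/6 = 18/6 = 3
te_Task 5 = (10 + 4·14 + 18)/6 = 84/6 = 14
te_Task 6 = (5 + 4·7 + 15)/6 = 48/6 = 8
te_Task 7 = (10 + 4·14 + 18)/6 = 84/6 = 14
te_Task 8 = (4 + 4·8 + 12)/6 = 48/6 = 8
te_Task 9 = (7 + 4·10 + 19)/6 = 66/6 = 11
te_Task 10 = (10 + 4·14 + 18)/6 = 84/6 = 14

Forward pass:
ES_Task 1 = 0; EF_Task 1 = 7
ES_Task 2 = 0; EF_Task 2 = 12
ES_Task 3 = 0; EF_Task 3 = 9
ES_Task 4 = 0; EF_Task 4 = 3
ES_Task 5 = 0; EF_Task 5 = 14
ES_Task 6 = 0; EF_Task 6 = 8
ES_Task 7 = 8; EF_Task 7 = 8+14 = 22
ES_Task 8 = 12; EF_Task 8 = 12+8 = 20
ES_Task 9 = max(EF_Task 1=7, EF_Task 3=9) = 9; EF_Task 9 = 9+11 = 20
ES_Task 10 = max(EF_Task 4=3, EF_Task 5=14, EF_Task 7=22, EF_Task 8=20, EF_Task 9=20) = 22; EF_Task 10 = 22+14 = 36
Expected project duration μ = 36 hours. Critical path: Task 6 → Task 7 → Task 10.

Backward pass:
LF_Task 10 = 36; LS_Task 10 = 36−14 = 22
LF_Task 9 = LS_Task 10 = 22; LS_Task 9 = 22−11 = 11
LF_Task 8 = LS_Task 10 = 22; LS_Task 8 = 22−8 = 14
LF_Task 7 = LS_Task 10 = 22; LS_Task 7 = 22−14 = 8
LF_Task 6 = LS_Task 7 = 8; LS_Task 6 = 8−8 = 0
LF_Task 5 = LS_Task 10 = 22; LS_Task 5 = 22−14 = 8
LF_Task 4 = LS_Task 10 = 22; LS_Task 4 = 22−3 = 19
LF_Task 3 = LS_Task 9 = 11; LS_Task 3 = 11−9 = 2
LF_Task 2 = LS_Task 8 = 14; LS_Task 2 = 14−12 = 2
LF_Task 1 = LS_Task 9 = 11; LS_Task 1 = 11−7 = 4
Slack_Task 3 = LS_Task 3 − ES_Task 3 = 2 − 0 = 2

2 hours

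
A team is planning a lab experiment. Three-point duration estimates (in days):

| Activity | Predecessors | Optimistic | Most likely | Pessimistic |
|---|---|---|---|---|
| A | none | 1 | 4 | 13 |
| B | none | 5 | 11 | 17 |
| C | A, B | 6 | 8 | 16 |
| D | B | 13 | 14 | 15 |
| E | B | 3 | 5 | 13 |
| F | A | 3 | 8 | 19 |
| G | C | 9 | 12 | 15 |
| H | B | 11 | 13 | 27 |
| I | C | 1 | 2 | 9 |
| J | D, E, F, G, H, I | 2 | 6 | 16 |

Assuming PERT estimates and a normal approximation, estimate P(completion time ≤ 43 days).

te_A = (1 + 4·4 + 13)/6 = 30/6 = 5; σ²_A = ((13−1)/6)² = 4.000
te_B = (5 + 4·11 + 17)/6 = 66/6 = 11; σ²_B = ((17−5)/6)² = 4.000
te_C = (6 + 4·8 + 16)/6 = 54/6 = 9; σ²_C = ((16−6)/6)² = 2.778
te_D = (13 + 4·14 + 15)/6 = 84/6 = 14; σ²_D = ((15−13)/6)² = 0.111
te_E = (3 + 4·5 + 13)/6 = 36/6 = 6; σ²_E = ((13−3)/6)² = 2.778
te_F = (3 + 4·8 + 19)/6 = 54/6 = 9; σ²_F = ((19−3)/6)² = 7.111
te_G = (9 + 4·12 + 15)/6 = 72/6 = 12; σ²_G = ((15−9)/6)² = 1.000
te_H = (11 + 4·13 + 27)/6 = 90/6 = 15; σ²_H = ((27−11)/6)² = 7.111
te_I = (1 + 4·2 + 9)/6 = 18/6 = 3; σ²_I = ((9−1)/6)² = 1.778
te_J = (2 + 4·6 + 16)/6 = 42/6 = 7; σ²_J = ((16−2)/6)² = 5.444

Forward pass:
ES_A = 0; EF_A = 5
ES_B = 0; EF_B = 11
ES_C = max(EF_A=5, EF_B=11) = 11; EF_C = 11+9 = 20
ES_D = 11; EF_D = 11+14 = 25
ES_E = 11; EF_E = 11+6 = 17
ES_F = 5; EF_F = 5+9 = 14
ES_G = 20; EF_G = 20+12 = 32
ES_H = 11; EF_H = 11+15 = 26
ES_I = 20; EF_I = 20+3 = 23
ES_J = max(EF_D=25, EF_E=17, EF_F=14, EF_G=32, EF_H=26, EF_I=23) = 32; EF_J = 32+7 = 39
Expected project duration μ = 39 days. Critical path: B → C → G → J.

Variance along critical path = 4.000 + 2.778 + 1.000 + 5.444 = 13.222; σ = √13.222 = 3.636 days.
Z = (43 − 39) / 3.636 = 1.100
P(T ≤ 43) = Φ(1.100) ≈ 0.864

0.864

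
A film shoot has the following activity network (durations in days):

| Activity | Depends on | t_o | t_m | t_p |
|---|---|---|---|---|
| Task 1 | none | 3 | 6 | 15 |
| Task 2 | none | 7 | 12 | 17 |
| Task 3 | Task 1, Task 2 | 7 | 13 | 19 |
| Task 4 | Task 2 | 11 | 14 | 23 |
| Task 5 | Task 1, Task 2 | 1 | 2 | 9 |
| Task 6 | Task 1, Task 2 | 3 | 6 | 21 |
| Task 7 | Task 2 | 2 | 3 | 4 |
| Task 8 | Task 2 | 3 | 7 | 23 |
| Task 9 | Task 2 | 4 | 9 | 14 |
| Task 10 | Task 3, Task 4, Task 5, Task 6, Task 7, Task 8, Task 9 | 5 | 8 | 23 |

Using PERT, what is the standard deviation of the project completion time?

te_Task 1 = (3 + 4·6 + 15)/6 = 42/6 = 7; σ²_Task 1 = ((15−3)/6)² = 4.000
te_Task 2 = (7 + 4·12 + 17)/6 = 72/6 = 12; σ²_Task 2 = ((17−7)/6)² = 2.778
te_Task 3 = (7 + 4·13 + 19)/6 = 78/6 = 13; σ²_Task 3 = ((19−7)/6)² = 4.000
te_Task 4 = (11 + 4·14 + 23)/6 = 90/6 = 15; σ²_Task 4 = ((23−11)/6)² = 4.000
te_Task 5 = (1 + 4·2 + 9)/6 = 18/6 = 3; σ²_Task 5 = ((9−1)/6)² = 1.778
te_Task 6 = (3 + 4·6 + 21)/6 = 48/6 = 8; σ²_Task 6 = ((21−3)/6)² = 9.000
te_Task 7 = (2 + 4·3 + 4)/6 = 18/6 = 3; σ²_Task 7 = ((4−2)/6)² = 0.111
te_Task 8 = (3 + 4·7 + 23)/6 = 54/6 = 9; σ²_Task 8 = ((23−3)/6)² = 11.111
te_Task 9 = (4 + 4·9 + 14)/6 = 54/6 = 9; σ²_Task 9 = ((14−4)/6)² = 2.778
te_Task 10 = (5 + 4·8 + 23)/6 = 60/6 = 10; σ²_Task 10 = ((23−5)/6)² = 9.000

Forward pass:
ES_Task 1 = 0; EF_Task 1 = 7
ES_Task 2 = 0; EF_Task 2 = 12
ES_Task 3 = max(EF_Task 1=7, EF_Task 2=12) = 12; EF_Task 3 = 12+13 = 25
ES_Task 4 = 12; EF_Task 4 = 12+15 = 27
ES_Task 5 = max(EF_Task 1=7, EF_Task 2=12) = 12; EF_Task 5 = 12+3 = 15
ES_Task 6 = max(EF_Task 1=7, EF_Task 2=12) = 12; EF_Task 6 = 12+8 = 20
ES_Task 7 = 12; EF_Task 7 = 12+3 = 15
ES_Task 8 = 12; EF_Task 8 = 12+9 = 21
ES_Task 9 = 12; EF_Task 9 = 12+9 = 21
ES_Task 10 = max(EF_Task 3=25, EF_Task 4=27, EF_Task 5=15, EF_Task 6=20, EF_Task 7=15, EF_Task 8=21, EF_Task 9=21) = 27; EF_Task 10 = 27+10 = 37
Expected project duration μ = 37 days. Critical path: Task 2 → Task 4 → Task 10.

Variance along critical path = 2.778 + 4.000 + 9.000 = 15.778
σ = √15.778 = 3.972 days

3.97 days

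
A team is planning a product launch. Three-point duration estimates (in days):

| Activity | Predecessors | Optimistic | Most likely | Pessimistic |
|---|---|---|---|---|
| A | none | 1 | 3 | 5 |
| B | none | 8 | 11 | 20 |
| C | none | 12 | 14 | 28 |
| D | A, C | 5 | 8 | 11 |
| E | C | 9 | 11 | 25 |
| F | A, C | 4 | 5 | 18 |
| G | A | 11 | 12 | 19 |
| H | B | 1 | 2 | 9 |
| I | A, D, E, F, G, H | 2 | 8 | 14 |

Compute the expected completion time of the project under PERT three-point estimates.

37 days

te_A = (1 + 4·3 + 5)/6 = 18/6 = 3
te_B = (8 + 4·11 + 20)/6 = 72/6 = 12
te_C = (12 + 4·14 + 28)/6 = 96/6 = 16
te_D = (5 + 4·8 + 11)/6 = 48/6 = 8
te_E = (9 + 4·11 + 25)/6 = 78/6 = 13
te_F = (4 + 4·5 + 18)/6 = 42/6 = 7
te_G = (11 + 4·12 + 19)/6 = 78/6 = 13
te_H = (1 + 4·2 + 9)/6 = 18/6 = 3
te_I = (2 + 4·8 + 14)/6 = 48/6 = 8

Forward pass:
ES_A = 0; EF_A = 3
ES_B = 0; EF_B = 12
ES_C = 0; EF_C = 16
ES_D = max(EF_A=3, EF_C=16) = 16; EF_D = 16+8 = 24
ES_E = 16; EF_E = 16+13 = 29
ES_F = max(EF_A=3, EF_C=16) = 16; EF_F = 16+7 = 23
ES_G = 3; EF_G = 3+13 = 16
ES_H = 12; EF_H = 12+3 = 15
ES_I = max(EF_A=3, EF_D=24, EF_E=29, EF_F=23, EF_G=16, EF_H=15) = 29; EF_I = 29+8 = 37
Expected project duration μ = 37 days. Critical path: C → E → I.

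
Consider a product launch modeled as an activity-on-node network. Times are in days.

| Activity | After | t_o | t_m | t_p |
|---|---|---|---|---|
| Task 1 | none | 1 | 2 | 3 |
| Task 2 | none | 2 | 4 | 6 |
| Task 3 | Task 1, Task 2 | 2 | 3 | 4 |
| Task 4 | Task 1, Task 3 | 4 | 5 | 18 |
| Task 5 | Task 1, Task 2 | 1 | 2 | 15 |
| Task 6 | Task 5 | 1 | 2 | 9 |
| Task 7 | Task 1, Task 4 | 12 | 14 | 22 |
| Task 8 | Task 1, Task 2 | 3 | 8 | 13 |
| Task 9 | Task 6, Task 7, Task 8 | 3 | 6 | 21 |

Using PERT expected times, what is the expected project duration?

te_Task 1 = (1 + 4·2 + 3)/6 = 12/6 = 2
te_Task 2 = (2 + 4·4 + 6)/6 = 24/6 = 4
te_Task 3 = (2 + 4·3 + 4)/6 = 18/6 = 3
te_Task 4 = (4 + 4·5 + 18)/6 = 42/6 = 7
te_Task 5 = (1 + 4·2 + 15)/6 = 24/6 = 4
te_Task 6 = (1 + 4·2 + 9)/6 = 18/6 = 3
te_Task 7 = (12 + 4·14 + 22)/6 = 90/6 = 15
te_Task 8 = (3 + 4·8 + 13)/6 = 48/6 = 8
te_Task 9 = (3 + 4·6 + 21)/6 = 48/6 = 8

Forward pass:
ES_Task 1 = 0; EF_Task 1 = 2
ES_Task 2 = 0; EF_Task 2 = 4
ES_Task 3 = max(EF_Task 1=2, EF_Task 2=4) = 4; EF_Task 3 = 4+3 = 7
ES_Task 4 = max(EF_Task 1=2, EF_Task 3=7) = 7; EF_Task 4 = 7+7 = 14
ES_Task 5 = max(EF_Task 1=2, EF_Task 2=4) = 4; EF_Task 5 = 4+4 = 8
ES_Task 6 = 8; EF_Task 6 = 8+3 = 11
ES_Task 7 = max(EF_Task 1=2, EF_Task 4=14) = 14; EF_Task 7 = 14+15 = 29
ES_Task 8 = max(EF_Task 1=2, EF_Task 2=4) = 4; EF_Task 8 = 4+8 = 12
ES_Task 9 = max(EF_Task 6=11, EF_Task 7=29, EF_Task 8=12) = 29; EF_Task 9 = 29+8 = 37
Expected project duration μ = 37 days. Critical path: Task 2 → Task 3 → Task 4 → Task 7 → Task 9.

37 days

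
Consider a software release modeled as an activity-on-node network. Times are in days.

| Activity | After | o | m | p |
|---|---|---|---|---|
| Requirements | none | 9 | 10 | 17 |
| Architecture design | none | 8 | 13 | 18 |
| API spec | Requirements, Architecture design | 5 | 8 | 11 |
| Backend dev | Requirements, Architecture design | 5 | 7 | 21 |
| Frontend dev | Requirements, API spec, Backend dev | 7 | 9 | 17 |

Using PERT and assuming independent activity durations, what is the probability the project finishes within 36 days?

te_Requirements = (9 + 4·10 + 17)/6 = 66/6 = 11; σ²_Requirements = ((17−9)/6)² = 1.778
te_Architecture design = (8 + 4·13 + 18)/6 = 78/6 = 13; σ²_Architecture design = ((18−8)/6)² = 2.778
te_API spec = (5 + 4·8 + 11)/6 = 48/6 = 8; σ²_API spec = ((11−5)/6)² = 1.000
te_Backend dev = (5 + 4·7 + 21)/6 = 54/6 = 9; σ²_Backend dev = ((21−5)/6)² = 7.111
te_Frontend dev = (7 + 4·9 + 17)/6 = 60/6 = 10; σ²_Frontend dev = ((17−7)/6)² = 2.778

Forward pass:
ES_Requirements = 0; EF_Requirements = 11
ES_Architecture design = 0; EF_Architecture design = 13
ES_API spec = max(EF_Requirements=11, EF_Architecture design=13) = 13; EF_API spec = 13+8 = 21
ES_Backend dev = max(EF_Requirements=11, EF_Architecture design=13) = 13; EF_Backend dev = 13+9 = 22
ES_Frontend dev = max(EF_Requirements=11, EF_API spec=21, EF_Backend dev=22) = 22; EF_Frontend dev = 22+10 = 32
Expected project duration μ = 32 days. Critical path: Architecture design → Backend dev → Frontend dev.

Variance along critical path = 2.778 + 7.111 + 2.778 = 12.667; σ = √12.667 = 3.559 days.
Z = (36 − 32) / 3.559 = 1.124
P(T ≤ 36) = Φ(1.124) ≈ 0.869

0.869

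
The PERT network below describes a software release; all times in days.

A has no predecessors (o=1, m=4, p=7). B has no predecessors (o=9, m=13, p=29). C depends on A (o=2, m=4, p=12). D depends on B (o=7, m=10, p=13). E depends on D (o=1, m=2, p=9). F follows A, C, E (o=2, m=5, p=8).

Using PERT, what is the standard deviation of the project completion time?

3.86 days

te_A = (1 + 4·4 + 7)/6 = 24/6 = 4; σ²_A = ((7−1)/6)² = 1.000
te_B = (9 + 4·13 + 29)/6 = 90/6 = 15; σ²_B = ((29−9)/6)² = 11.111
te_C = (2 + 4·4 + 12)/6 = 30/6 = 5; σ²_C = ((12−2)/6)² = 2.778
te_D = (7 + 4·10 + 13)/6 = 60/6 = 10; σ²_D = ((13−7)/6)² = 1.000
te_E = (1 + 4·2 + 9)/6 = 18/6 = 3; σ²_E = ((9−1)/6)² = 1.778
te_F = (2 + 4·5 + 8)/6 = 30/6 = 5; σ²_F = ((8−2)/6)² = 1.000

Forward pass:
ES_A = 0; EF_A = 4
ES_B = 0; EF_B = 15
ES_C = 4; EF_C = 4+5 = 9
ES_D = 15; EF_D = 15+10 = 25
ES_E = 25; EF_E = 25+3 = 28
ES_F = max(EF_A=4, EF_C=9, EF_E=28) = 28; EF_F = 28+5 = 33
Expected project duration μ = 33 days. Critical path: B → D → E → F.

Variance along critical path = 11.111 + 1.000 + 1.778 + 1.000 = 14.889
σ = √14.889 = 3.859 days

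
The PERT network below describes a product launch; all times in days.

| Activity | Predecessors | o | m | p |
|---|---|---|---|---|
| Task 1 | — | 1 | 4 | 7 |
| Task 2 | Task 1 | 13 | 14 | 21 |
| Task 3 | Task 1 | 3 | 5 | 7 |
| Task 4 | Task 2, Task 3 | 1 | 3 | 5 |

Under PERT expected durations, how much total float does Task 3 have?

te_Task 1 = (1 + 4·4 + 7)/6 = 24/6 = 4
te_Task 2 = (13 + 4·14 + 21)/6 = 90/6 = 15
te_Task 3 = (3 + 4·5 + 7)/6 = 30/6 = 5
te_Task 4 = (1 + 4·3 + 5)/6 = 18/6 = 3

Forward pass:
ES_Task 1 = 0; EF_Task 1 = 4
ES_Task 2 = 4; EF_Task 2 = 4+15 = 19
ES_Task 3 = 4; EF_Task 3 = 4+5 = 9
ES_Task 4 = max(EF_Task 2=19, EF_Task 3=9) = 19; EF_Task 4 = 19+3 = 22
Expected project duration μ = 22 days. Critical path: Task 1 → Task 2 → Task 4.

Backward pass:
LF_Task 4 = 22; LS_Task 4 = 22−3 = 19
LF_Task 3 = LS_Task 4 = 19; LS_Task 3 = 19−5 = 14
LF_Task 2 = LS_Task 4 = 19; LS_Task 2 = 19−15 = 4
LF_Task 1 = min(LS_Task 2=4, LS_Task 3=14) = 4; LS_Task 1 = 4−4 = 0
Slack_Task 3 = LS_Task 3 − ES_Task 3 = 14 − 4 = 10

10 days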